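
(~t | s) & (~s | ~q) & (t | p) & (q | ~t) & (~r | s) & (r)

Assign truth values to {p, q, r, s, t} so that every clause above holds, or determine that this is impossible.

p ↦ 1, q ↦ 0, r ↦ 1, s ↦ 1, t ↦ 0

The clause (r) is unit, so r = 1.
The clause (s) is unit, so s = 1.
The clause (~q) is unit, so q = 0.
The clause (~t) is unit, so t = 0.
The clause (p) is unit, so p = 1.
Every clause now holds.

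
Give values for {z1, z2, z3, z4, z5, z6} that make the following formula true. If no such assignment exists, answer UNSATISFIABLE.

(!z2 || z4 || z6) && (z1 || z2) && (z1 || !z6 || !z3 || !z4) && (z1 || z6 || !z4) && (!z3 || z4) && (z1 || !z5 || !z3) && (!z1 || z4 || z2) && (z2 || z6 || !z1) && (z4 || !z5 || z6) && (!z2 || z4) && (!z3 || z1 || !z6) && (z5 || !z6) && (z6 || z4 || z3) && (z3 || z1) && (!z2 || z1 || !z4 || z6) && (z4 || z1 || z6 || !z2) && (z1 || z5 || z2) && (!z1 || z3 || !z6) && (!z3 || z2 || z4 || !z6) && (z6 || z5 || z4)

z1=true; z2=true; z3=false; z4=true; z5=false; z6=false

Try z1 = true.
Try z3 = false.
The clause (!z6) is unit, so z6 = false.
The clause (z2) is unit, so z2 = true.
The clause (z4) is unit, so z4 = true.
Every clause is now satisfied; z5 is unconstrained.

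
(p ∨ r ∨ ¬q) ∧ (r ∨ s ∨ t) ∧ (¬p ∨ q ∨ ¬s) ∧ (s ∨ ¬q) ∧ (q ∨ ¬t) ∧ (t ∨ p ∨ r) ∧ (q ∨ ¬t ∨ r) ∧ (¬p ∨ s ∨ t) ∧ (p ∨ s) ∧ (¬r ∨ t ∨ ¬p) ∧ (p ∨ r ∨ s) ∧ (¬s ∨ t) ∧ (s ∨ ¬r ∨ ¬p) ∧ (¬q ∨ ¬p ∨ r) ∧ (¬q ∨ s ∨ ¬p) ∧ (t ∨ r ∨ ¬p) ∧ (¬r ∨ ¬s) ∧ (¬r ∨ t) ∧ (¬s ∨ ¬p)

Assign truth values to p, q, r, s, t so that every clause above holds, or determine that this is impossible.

Case s = True:
The clause (t) is unit, so t = True.
The clause (q) is unit, so q = True.
The clause (¬r) is unit, so r = False.
The clause (p) is unit, so p = True.
But (¬p) is also a unit clause — contradiction.
Undo s and try s = False.
The clause (¬q) is unit, so q = False.
The clause (¬t) is unit, so t = False.
The clause (r) is unit, so r = True.
But (¬r) is also a unit clause — contradiction.
Either choice for s ends in contradiction.

UNSATISFIABLE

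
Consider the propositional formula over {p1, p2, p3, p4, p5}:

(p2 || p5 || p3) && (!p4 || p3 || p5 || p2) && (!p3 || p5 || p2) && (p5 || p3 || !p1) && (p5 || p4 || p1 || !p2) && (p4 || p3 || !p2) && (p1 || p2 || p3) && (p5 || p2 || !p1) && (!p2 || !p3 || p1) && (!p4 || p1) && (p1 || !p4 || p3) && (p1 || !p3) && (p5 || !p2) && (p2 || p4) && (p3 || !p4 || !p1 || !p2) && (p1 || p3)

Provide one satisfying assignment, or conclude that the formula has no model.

Try p4 = true.
Unit clause (p1) forces p1 = true.
Try p5 = true.
Try p3 = false.
Unit clause (!p2) forces p2 = false.
Every clause now holds.

p1: true,  p2: false,  p3: false,  p4: true,  p5: true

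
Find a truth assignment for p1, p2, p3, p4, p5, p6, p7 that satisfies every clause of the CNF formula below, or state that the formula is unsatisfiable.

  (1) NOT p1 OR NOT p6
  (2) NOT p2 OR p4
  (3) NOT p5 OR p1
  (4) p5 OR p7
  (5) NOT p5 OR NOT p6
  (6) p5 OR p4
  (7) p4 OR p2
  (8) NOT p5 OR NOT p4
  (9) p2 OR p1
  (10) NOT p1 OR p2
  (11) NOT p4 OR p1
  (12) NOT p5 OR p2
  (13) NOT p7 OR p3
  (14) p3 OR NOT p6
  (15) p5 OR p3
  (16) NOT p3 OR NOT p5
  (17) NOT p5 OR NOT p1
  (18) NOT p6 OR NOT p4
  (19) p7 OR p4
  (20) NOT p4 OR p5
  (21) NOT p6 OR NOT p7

Branch on p1: set p1 = false.
From the singleton clause (NOT p5), p5 = false.
From the singleton clause (p7), p7 = true.
From the singleton clause (p4), p4 = true.
That conflicts with the unit clause (NOT p4).
Backtrack on p1: now try p1 = true.
From the singleton clause (NOT p6), p6 = false.
From the singleton clause (p2), p2 = true.
From the singleton clause (p4), p4 = true.
From the singleton clause (NOT p5), p5 = false.
That conflicts with the unit clause (p5).
Both values of p1 lead to a conflict.

UNSATISFIABLE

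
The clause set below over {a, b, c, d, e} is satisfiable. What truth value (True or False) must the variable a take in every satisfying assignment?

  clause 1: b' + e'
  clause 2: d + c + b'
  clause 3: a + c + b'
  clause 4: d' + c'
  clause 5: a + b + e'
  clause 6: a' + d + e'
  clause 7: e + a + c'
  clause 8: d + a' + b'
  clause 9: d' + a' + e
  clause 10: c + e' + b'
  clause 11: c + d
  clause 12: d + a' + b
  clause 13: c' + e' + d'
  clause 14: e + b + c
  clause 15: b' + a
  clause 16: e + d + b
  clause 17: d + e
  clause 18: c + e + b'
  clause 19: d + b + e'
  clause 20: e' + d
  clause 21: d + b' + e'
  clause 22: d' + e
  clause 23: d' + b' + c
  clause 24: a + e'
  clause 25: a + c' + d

Suppose a = 0.
The clause (b') is unit, so b = 0.
The clause (e') is unit, so e = 0.
The clause (c') is unit, so c = 0.
But (c) is also a unit clause — contradiction.
So every satisfying assignment has a = True.

True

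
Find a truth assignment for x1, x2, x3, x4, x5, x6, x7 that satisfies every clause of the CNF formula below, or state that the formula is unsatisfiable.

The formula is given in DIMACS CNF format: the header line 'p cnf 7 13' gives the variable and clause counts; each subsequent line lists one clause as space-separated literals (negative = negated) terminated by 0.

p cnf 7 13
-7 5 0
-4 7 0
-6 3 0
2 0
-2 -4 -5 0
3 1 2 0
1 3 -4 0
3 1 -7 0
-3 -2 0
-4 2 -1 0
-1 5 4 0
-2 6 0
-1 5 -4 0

UNSATISFIABLE

(x2) alone gives x2 = True.
(¬x3) alone gives x3 = False.
(¬x6) alone gives x6 = False.
Now (x6) is unsatisfied and unit — conflict.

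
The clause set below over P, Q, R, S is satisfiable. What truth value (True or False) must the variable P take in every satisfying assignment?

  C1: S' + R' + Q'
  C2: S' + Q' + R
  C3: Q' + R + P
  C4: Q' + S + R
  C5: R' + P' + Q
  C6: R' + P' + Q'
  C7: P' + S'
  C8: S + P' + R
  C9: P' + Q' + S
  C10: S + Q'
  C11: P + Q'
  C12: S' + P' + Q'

Suppose P = 1.
(S') alone gives S = 0.
(R) alone gives R = 1.
(Q) alone gives Q = 1.
Now (Q') is unsatisfied and unit — conflict.
So every satisfying assignment has P = False.

False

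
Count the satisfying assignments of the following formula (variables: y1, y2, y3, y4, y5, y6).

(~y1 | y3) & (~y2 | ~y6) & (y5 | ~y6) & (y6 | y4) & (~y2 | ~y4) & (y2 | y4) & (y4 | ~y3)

9

There are 2^6 = 64 truth assignments over (y1, y2, y3, y4, y5, y6).
Split on y2. With y2 = 1, the clauses containing y2 are satisfied and ~y2 drops from the rest; 0 of the 2^5 = 32 assignments to the other variables satisfy what remains.
With y2 = 0, by the same count on the reduced clause set, 9 assignments work.
Total: 0 + 9 = 9.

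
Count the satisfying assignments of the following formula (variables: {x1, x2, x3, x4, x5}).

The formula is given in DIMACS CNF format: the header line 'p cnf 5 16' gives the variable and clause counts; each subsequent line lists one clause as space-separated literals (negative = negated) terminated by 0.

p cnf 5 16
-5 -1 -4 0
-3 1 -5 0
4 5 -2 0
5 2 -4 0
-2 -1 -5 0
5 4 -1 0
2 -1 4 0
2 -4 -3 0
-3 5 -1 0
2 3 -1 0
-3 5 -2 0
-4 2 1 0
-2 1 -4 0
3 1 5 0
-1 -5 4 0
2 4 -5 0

3

There are 2^5 = 32 truth assignments over (x1, x2, x3, x4, x5).
Split on x3. With x3 = True, the clauses containing x3 are satisfied and ¬x3 drops from the rest; 1 of the 2^4 = 16 assignments to the other variables satisfy what remains.
With x3 = False, by the same count on the reduced clause set, 2 assignments work.
(One model: x1=F, x2=F, x3=T, x4=F, x5=F.)
Total: 1 + 2 = 3.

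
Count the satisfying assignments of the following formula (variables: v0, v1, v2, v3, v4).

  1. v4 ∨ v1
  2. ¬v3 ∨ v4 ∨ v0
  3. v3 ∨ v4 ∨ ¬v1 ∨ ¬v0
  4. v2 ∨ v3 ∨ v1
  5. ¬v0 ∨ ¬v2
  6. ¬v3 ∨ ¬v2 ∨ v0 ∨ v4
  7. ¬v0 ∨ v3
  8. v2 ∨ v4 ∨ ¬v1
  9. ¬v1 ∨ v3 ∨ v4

There are 2^5 = 32 truth assignments over (v0, v1, v2, v3, v4).
Split on v4. With v4 = True, the clauses containing v4 are satisfied and ¬v4 drops from the rest; 9 of the 2^4 = 16 assignments to the other variables satisfy what remains.
With v4 = False, by the same count on the reduced clause set, 0 assignments work.
Total: 9 + 0 = 9.

9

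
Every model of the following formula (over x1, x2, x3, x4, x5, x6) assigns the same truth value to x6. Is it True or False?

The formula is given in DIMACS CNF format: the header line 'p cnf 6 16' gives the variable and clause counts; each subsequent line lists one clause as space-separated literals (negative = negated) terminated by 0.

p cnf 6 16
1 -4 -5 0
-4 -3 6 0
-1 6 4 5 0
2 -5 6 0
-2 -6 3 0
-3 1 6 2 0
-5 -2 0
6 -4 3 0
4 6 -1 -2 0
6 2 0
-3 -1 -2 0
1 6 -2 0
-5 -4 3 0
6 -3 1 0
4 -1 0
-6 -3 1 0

Suppose x6 = False.
From the singleton clause (x2), x2 = True.
From the singleton clause (¬x5), x5 = False.
From the singleton clause (x1), x1 = True.
From the singleton clause (x4), x4 = True.
From the singleton clause (¬x3), x3 = False.
Now (x3) is unsatisfied and unit — conflict.
So every satisfying assignment has x6 = True.

True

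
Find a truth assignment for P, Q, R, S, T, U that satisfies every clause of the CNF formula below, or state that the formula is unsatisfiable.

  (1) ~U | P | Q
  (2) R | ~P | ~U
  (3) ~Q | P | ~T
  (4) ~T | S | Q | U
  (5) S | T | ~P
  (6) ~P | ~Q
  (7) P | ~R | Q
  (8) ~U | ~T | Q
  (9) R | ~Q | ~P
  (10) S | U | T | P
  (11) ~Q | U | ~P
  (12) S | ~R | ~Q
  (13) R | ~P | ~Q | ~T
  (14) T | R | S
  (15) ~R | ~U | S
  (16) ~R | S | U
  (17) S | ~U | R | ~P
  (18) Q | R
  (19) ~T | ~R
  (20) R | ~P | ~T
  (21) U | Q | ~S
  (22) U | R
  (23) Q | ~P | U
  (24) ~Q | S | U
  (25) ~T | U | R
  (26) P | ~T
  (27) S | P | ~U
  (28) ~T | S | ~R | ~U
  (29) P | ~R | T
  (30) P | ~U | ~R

Branch on P: set P = 1.
(~Q) alone gives Q = 0.
(R) alone gives R = 1.
(~T) alone gives T = 0.
(S) alone gives S = 1.
(U) alone gives U = 1.
This assignment satisfies each clause.

P ↦ 1,  Q ↦ 0,  R ↦ 1,  S ↦ 1,  T ↦ 0,  U ↦ 1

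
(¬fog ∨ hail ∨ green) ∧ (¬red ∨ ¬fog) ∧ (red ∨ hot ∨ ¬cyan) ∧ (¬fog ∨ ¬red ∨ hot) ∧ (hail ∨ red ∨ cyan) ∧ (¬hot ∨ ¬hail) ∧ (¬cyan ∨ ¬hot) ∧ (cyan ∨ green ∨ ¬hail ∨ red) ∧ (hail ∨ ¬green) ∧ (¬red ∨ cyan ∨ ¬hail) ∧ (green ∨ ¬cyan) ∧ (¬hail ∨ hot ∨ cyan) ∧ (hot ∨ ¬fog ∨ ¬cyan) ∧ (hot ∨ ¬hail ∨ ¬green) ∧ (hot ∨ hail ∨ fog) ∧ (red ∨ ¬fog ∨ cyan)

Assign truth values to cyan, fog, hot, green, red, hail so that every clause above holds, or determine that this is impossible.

cyan ↦ False, fog ↦ False, hot ↦ True, green ↦ False, red ↦ True, hail ↦ False

Try red = True.
From the singleton clause (¬fog), fog = False.
Try hot = True.
From the singleton clause (¬hail), hail = False.
From the singleton clause (¬cyan), cyan = False.
From the singleton clause (¬green), green = False.
This assignment satisfies each clause.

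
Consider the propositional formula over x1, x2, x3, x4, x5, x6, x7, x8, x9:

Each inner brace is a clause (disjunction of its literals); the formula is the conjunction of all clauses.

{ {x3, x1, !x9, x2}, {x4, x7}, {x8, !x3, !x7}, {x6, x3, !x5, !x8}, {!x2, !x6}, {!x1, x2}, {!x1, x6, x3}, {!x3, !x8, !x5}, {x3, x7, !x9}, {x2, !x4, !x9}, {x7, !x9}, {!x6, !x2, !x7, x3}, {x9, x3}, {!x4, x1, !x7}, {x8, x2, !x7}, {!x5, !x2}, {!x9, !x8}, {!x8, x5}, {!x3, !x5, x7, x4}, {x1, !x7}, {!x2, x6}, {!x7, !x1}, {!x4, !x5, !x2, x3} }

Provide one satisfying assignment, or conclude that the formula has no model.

x1: false; x2: false; x3: true; x4: true; x5: true; x6: true; x7: false; x8: false; x9: false

Suppose x4 = true.
Suppose x2 = false.
Unit clause (!x1) forces x1 = false.
Unit clause (!x9) forces x9 = false.
Unit clause (x3) forces x3 = true.
Unit clause (!x7) forces x7 = false.
Suppose x8 = false.
Every clause is now satisfied; x5, x6 are unconstrained.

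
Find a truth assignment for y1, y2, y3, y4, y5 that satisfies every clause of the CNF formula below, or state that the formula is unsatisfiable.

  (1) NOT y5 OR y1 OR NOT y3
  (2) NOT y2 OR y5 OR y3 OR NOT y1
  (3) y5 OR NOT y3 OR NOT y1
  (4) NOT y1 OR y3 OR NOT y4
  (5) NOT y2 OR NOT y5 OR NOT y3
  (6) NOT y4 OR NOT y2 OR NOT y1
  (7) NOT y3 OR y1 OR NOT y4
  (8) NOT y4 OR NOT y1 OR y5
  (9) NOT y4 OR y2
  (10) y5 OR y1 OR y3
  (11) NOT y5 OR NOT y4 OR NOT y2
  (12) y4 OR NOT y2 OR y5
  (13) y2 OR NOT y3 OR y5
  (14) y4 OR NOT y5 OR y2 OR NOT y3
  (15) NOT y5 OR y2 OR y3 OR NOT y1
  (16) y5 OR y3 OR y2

Suppose y4 = false.
Suppose y2 = true.
From the singleton clause (y5), y5 = true.
From the singleton clause (NOT y3), y3 = false.
No clause remains; y1 is free.

y1=true,  y2=true,  y3=false,  y4=false,  y5=true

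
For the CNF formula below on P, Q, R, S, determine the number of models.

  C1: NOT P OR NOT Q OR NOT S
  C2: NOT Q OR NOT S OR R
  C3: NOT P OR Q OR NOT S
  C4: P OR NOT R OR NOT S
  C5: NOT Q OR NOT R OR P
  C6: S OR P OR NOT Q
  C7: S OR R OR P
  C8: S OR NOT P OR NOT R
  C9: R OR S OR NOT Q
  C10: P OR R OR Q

There are 2^4 = 16 truth assignments over (P, Q, R, S).
Split on P. With P = true, the clauses containing P are satisfied and NOT P drops from the rest; 1 of the 2^3 = 8 assignments to the other variables satisfy what remains.
With P = false, by the same count on the reduced clause set, 1 assignment works.
(One model: P=F, Q=F, R=T, S=F.)
Total: 1 + 1 = 2.

2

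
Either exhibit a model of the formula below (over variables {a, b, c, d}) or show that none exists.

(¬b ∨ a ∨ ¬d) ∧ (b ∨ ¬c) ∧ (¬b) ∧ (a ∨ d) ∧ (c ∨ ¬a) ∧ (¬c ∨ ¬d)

The clause (¬b) is unit, so b = False.
The clause (¬c) is unit, so c = False.
The clause (¬a) is unit, so a = False.
The clause (d) is unit, so d = True.
This assignment satisfies each clause.

a=False, b=False, c=False, d=True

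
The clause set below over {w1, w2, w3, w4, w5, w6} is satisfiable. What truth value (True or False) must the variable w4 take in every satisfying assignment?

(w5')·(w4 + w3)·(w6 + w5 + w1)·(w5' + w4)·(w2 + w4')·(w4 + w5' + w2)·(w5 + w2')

False

Suppose w4 = 1.
From the singleton clause (w5'), w5 = 0.
From the singleton clause (w2), w2 = 1.
Now (w2') is unsatisfied and unit — conflict.
So every satisfying assignment has w4 = False.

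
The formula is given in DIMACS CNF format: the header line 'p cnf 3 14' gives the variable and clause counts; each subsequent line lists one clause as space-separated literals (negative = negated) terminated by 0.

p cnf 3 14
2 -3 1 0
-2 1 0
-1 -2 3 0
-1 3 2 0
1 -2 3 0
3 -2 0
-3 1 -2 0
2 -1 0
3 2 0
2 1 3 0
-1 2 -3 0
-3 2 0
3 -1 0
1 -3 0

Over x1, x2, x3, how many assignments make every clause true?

1

There are 2^3 = 8 truth assignments over (x1, x2, x3).
Split on x1. With x1 = True, the clauses containing x1 are satisfied and ¬x1 drops from the rest; 1 of the 2^2 = 4 assignments to the other variables satisfy what remains.
With x1 = False, by the same count on the reduced clause set, 0 assignments work.
(One model: x1=T, x2=T, x3=T.)
Total: 1 + 0 = 1.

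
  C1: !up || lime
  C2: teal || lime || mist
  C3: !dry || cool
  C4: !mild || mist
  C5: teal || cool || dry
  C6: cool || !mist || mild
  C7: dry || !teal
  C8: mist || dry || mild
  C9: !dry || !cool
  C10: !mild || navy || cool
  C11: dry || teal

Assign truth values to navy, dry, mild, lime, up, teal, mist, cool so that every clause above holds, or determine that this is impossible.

UNSATISFIABLE

Try up = false.
Try dry = false.
(!teal) alone gives teal = false.
Now (teal) is unsatisfied and unit — conflict.
Backtrack on dry: now try dry = true.
(cool) alone gives cool = true.
Now (!cool) is unsatisfied and unit — conflict.
Neither dry = true nor dry = false works.
Backtrack on up: now try up = true.
(lime) alone gives lime = true.
Try dry = false.
(!teal) alone gives teal = false.
Now (teal) is unsatisfied and unit — conflict.
Backtrack on dry: now try dry = true.
(cool) alone gives cool = true.
Now (!cool) is unsatisfied and unit — conflict.
Neither dry = true nor dry = false works.
Neither up = true nor up = false works.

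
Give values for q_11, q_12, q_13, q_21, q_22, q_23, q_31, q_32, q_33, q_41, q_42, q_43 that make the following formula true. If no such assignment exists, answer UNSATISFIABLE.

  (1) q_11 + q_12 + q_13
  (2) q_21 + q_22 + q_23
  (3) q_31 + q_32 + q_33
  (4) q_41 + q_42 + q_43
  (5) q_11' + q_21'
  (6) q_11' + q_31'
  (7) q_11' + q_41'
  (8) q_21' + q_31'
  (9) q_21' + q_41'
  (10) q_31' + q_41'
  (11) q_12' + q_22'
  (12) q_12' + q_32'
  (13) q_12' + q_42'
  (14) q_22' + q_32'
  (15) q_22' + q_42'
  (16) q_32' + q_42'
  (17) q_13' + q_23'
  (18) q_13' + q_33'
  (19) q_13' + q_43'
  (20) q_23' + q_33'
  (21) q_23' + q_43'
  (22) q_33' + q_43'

Case q_11 = 0:
Case q_12 = 1:
(q_22') alone gives q_22 = 0.
(q_32') alone gives q_32 = 0.
(q_42') alone gives q_42 = 0.
Case q_21 = 1:
(q_31') alone gives q_31 = 0.
(q_33) alone gives q_33 = 1.
(q_41') alone gives q_41 = 0.
(q_43) alone gives q_43 = 1.
But (q_43') is also a unit clause — contradiction.
Backtrack on q_21: now try q_21 = 0.
(q_23) alone gives q_23 = 1.
(q_13') alone gives q_13 = 0.
(q_33') alone gives q_33 = 0.
(q_31) alone gives q_31 = 1.
(q_41') alone gives q_41 = 0.
(q_43) alone gives q_43 = 1.
But (q_43') is also a unit clause — contradiction.
Neither q_21 = 1 nor q_21 = 0 works.
Backtrack on q_12: now try q_12 = 0.
(q_13) alone gives q_13 = 1.
(q_23') alone gives q_23 = 0.
(q_33') alone gives q_33 = 0.
(q_43') alone gives q_43 = 0.
Case q_21 = 1:
(q_31') alone gives q_31 = 0.
(q_32) alone gives q_32 = 1.
(q_41') alone gives q_41 = 0.
(q_42) alone gives q_42 = 1.
But (q_42') is also a unit clause — contradiction.
Backtrack on q_21: now try q_21 = 0.
(q_22) alone gives q_22 = 1.
(q_32') alone gives q_32 = 0.
(q_31) alone gives q_31 = 1.
(q_41') alone gives q_41 = 0.
(q_42) alone gives q_42 = 1.
But (q_42') is also a unit clause — contradiction.
Neither q_21 = 1 nor q_21 = 0 works.
Neither q_12 = 1 nor q_12 = 0 works.
Backtrack on q_11: now try q_11 = 1.
(q_21') alone gives q_21 = 0.
(q_31') alone gives q_31 = 0.
(q_41') alone gives q_41 = 0.
Case q_22 = 1:
(q_12') alone gives q_12 = 0.
(q_32') alone gives q_32 = 0.
(q_33) alone gives q_33 = 1.
(q_42') alone gives q_42 = 0.
(q_43) alone gives q_43 = 1.
But (q_43') is also a unit clause — contradiction.
Backtrack on q_22: now try q_22 = 0.
(q_23) alone gives q_23 = 1.
(q_13') alone gives q_13 = 0.
(q_33') alone gives q_33 = 0.
(q_32) alone gives q_32 = 1.
(q_12') alone gives q_12 = 0.
(q_42') alone gives q_42 = 0.
(q_43) alone gives q_43 = 1.
But (q_43') is also a unit clause — contradiction.
Neither q_22 = 1 nor q_22 = 0 works.
Neither q_11 = 1 nor q_11 = 0 works.

UNSATISFIABLE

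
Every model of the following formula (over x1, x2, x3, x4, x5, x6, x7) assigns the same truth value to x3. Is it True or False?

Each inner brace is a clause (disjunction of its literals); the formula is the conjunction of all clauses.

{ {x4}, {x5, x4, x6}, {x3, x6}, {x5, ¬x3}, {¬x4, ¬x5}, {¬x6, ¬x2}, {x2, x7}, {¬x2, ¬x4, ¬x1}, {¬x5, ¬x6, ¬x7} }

Suppose x3 = True.
From the singleton clause (x4), x4 = True.
From the singleton clause (x5), x5 = True.
That conflicts with the unit clause (¬x5).
So every satisfying assignment has x3 = False.

False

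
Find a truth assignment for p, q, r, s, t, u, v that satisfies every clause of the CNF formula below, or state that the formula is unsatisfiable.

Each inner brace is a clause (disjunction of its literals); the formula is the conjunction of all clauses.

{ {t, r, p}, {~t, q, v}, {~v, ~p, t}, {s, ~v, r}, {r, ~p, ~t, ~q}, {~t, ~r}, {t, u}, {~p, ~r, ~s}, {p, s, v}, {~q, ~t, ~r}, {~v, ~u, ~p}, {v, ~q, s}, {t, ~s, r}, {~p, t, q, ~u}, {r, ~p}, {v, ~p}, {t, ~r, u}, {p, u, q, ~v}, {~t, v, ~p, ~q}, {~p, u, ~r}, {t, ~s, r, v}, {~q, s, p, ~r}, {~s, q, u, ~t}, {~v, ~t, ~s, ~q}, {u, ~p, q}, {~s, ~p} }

p ↦ 0,  q ↦ 1,  r ↦ 0,  s ↦ 1,  t ↦ 1,  u ↦ 0,  v ↦ 0

Branch on t: set t = 1.
The clause (~r) is unit, so r = 0.
The clause (~p) is unit, so p = 0.
Branch on q: set q = 1.
Branch on s: set s = 1.
The clause (~v) is unit, so v = 0.
Every clause is now satisfied; u is unconstrained.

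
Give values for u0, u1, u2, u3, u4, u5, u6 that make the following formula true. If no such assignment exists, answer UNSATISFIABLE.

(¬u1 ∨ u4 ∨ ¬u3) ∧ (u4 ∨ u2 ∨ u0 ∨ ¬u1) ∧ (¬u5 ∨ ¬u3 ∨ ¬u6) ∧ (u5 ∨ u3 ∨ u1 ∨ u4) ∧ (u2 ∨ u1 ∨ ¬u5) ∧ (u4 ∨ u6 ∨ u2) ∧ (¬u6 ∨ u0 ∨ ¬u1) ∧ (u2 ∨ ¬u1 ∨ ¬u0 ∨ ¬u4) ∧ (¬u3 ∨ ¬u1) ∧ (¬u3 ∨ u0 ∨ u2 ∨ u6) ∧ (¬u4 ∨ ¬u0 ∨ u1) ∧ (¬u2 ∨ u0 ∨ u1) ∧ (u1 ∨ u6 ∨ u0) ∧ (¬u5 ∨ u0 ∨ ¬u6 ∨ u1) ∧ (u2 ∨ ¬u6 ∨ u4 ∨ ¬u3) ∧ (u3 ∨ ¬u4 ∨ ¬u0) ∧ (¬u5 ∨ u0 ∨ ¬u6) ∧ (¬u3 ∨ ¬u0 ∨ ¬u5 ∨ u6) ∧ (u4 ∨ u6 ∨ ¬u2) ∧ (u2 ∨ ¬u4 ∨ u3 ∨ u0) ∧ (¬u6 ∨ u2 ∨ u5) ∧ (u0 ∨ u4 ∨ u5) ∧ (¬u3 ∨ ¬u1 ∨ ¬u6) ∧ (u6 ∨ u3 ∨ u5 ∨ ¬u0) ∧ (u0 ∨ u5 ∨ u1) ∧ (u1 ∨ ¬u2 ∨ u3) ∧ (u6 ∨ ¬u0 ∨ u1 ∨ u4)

u0=False, u1=True, u2=True, u3=False, u4=True, u5=True, u6=False

Branch on u3: set u3 = False.
Branch on u4: set u4 = True.
(¬u0) alone gives u0 = False.
(u2) alone gives u2 = True.
(u1) alone gives u1 = True.
(¬u6) alone gives u6 = False.
All clauses hold; u5 can take either value.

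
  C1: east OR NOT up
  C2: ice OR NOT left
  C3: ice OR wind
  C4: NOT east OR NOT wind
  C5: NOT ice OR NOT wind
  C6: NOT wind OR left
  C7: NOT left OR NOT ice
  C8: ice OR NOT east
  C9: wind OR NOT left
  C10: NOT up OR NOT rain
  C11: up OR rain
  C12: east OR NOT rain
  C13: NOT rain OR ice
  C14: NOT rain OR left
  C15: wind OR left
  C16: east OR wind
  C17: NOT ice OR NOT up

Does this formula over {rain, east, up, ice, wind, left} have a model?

No, unsatisfiable

Case east = true:
The clause (NOT wind) is unit, so wind = false.
The clause (ice) is unit, so ice = true.
The clause (NOT left) is unit, so left = false.
That conflicts with the unit clause (left).
Backtrack on east: now try east = false.
The clause (NOT up) is unit, so up = false.
The clause (rain) is unit, so rain = true.
That conflicts with the unit clause (NOT rain).
Either choice for east ends in contradiction.
No assignment satisfies every clause.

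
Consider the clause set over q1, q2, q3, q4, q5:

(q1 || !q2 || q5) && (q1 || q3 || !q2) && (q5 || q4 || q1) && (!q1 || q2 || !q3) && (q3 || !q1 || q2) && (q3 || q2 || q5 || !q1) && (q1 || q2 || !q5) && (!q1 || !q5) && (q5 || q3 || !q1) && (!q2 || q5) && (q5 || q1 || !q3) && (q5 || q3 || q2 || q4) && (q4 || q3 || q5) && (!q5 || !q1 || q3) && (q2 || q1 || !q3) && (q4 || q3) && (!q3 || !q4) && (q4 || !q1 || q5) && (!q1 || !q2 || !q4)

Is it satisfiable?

Branch on q1: set q1 = false.
Branch on q2: set q2 = false.
Unit clause (!q5) forces q5 = false.
Unit clause (q4) forces q4 = true.
Unit clause (!q3) forces q3 = false.
This assignment satisfies each clause.
A satisfying assignment: q1: false,  q2: false,  q3: false,  q4: true,  q5: false.

Yes, satisfiable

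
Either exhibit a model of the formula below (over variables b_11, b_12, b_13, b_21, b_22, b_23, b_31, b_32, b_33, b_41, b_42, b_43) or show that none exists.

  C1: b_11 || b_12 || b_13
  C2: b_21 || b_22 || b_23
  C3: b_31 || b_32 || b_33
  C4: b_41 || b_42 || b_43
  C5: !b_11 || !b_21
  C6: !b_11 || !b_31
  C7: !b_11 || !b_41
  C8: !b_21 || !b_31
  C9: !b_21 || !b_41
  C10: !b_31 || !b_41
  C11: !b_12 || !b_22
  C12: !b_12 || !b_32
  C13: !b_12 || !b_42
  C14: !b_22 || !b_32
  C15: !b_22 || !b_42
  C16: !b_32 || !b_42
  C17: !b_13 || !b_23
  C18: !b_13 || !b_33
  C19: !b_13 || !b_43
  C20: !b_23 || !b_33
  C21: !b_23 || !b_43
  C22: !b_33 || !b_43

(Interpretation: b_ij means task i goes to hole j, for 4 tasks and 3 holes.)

Branch on b_11: set b_11 = false.
Branch on b_12: set b_12 = true.
From the singleton clause (!b_22), b_22 = false.
From the singleton clause (!b_32), b_32 = false.
From the singleton clause (!b_42), b_42 = false.
Branch on b_21: set b_21 = true.
From the singleton clause (!b_31), b_31 = false.
From the singleton clause (b_33), b_33 = true.
From the singleton clause (!b_41), b_41 = false.
From the singleton clause (b_43), b_43 = true.
That conflicts with the unit clause (!b_43).
So b_21 must be the other value — set b_21 = false.
From the singleton clause (b_23), b_23 = true.
From the singleton clause (!b_13), b_13 = false.
From the singleton clause (!b_33), b_33 = false.
From the singleton clause (b_31), b_31 = true.
From the singleton clause (!b_41), b_41 = false.
From the singleton clause (b_43), b_43 = true.
That conflicts with the unit clause (!b_43).
Either choice for b_21 ends in contradiction.
So b_12 must be the other value — set b_12 = false.
From the singleton clause (b_13), b_13 = true.
From the singleton clause (!b_23), b_23 = false.
From the singleton clause (!b_33), b_33 = false.
From the singleton clause (!b_43), b_43 = false.
Branch on b_21: set b_21 = true.
From the singleton clause (!b_31), b_31 = false.
From the singleton clause (b_32), b_32 = true.
From the singleton clause (!b_41), b_41 = false.
From the singleton clause (b_42), b_42 = true.
That conflicts with the unit clause (!b_42).
So b_21 must be the other value — set b_21 = false.
From the singleton clause (b_22), b_22 = true.
From the singleton clause (!b_32), b_32 = false.
From the singleton clause (b_31), b_31 = true.
From the singleton clause (!b_41), b_41 = false.
From the singleton clause (b_42), b_42 = true.
That conflicts with the unit clause (!b_42).
Either choice for b_21 ends in contradiction.
Either choice for b_12 ends in contradiction.
So b_11 must be the other value — set b_11 = true.
From the singleton clause (!b_21), b_21 = false.
From the singleton clause (!b_31), b_31 = false.
From the singleton clause (!b_41), b_41 = false.
Branch on b_22: set b_22 = true.
From the singleton clause (!b_12), b_12 = false.
From the singleton clause (!b_32), b_32 = false.
From the singleton clause (b_33), b_33 = true.
From the singleton clause (!b_42), b_42 = false.
From the singleton clause (b_43), b_43 = true.
That conflicts with the unit clause (!b_43).
So b_22 must be the other value — set b_22 = false.
From the singleton clause (b_23), b_23 = true.
From the singleton clause (!b_13), b_13 = false.
From the singleton clause (!b_33), b_33 = false.
From the singleton clause (b_32), b_32 = true.
From the singleton clause (!b_12), b_12 = false.
From the singleton clause (!b_42), b_42 = false.
From the singleton clause (b_43), b_43 = true.
That conflicts with the unit clause (!b_43).
Either choice for b_22 ends in contradiction.
Either choice for b_11 ends in contradiction.

UNSATISFIABLE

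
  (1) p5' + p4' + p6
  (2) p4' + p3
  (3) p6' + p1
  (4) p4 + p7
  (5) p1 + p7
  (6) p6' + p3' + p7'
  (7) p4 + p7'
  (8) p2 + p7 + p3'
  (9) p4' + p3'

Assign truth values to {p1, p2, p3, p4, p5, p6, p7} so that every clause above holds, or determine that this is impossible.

UNSATISFIABLE

Suppose p4 = 0.
From the singleton clause (p7), p7 = 1.
But (p7') is also a unit clause — contradiction.
That branch fails; take p4 = 1 instead.
From the singleton clause (p3), p3 = 1.
But (p3') is also a unit clause — contradiction.
Neither p4 = 1 nor p4 = 0 works.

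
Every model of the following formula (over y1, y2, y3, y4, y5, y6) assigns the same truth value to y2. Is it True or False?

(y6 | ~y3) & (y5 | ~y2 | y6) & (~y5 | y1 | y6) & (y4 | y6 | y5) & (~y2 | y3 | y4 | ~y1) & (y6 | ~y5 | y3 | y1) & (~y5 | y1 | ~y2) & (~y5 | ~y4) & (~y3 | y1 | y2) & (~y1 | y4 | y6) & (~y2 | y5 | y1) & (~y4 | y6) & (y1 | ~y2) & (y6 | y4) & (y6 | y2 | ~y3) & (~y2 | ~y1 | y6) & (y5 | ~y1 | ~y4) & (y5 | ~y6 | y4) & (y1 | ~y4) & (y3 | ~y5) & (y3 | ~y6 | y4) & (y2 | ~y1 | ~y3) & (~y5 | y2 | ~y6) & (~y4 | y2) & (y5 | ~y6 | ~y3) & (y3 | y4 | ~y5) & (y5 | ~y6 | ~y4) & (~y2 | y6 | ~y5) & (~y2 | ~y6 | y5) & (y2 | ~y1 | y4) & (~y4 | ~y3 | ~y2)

True

Suppose y2 = 0.
The clause (~y4) is unit, so y4 = 0.
The clause (y6) is unit, so y6 = 1.
The clause (y5) is unit, so y5 = 1.
But (~y5) is also a unit clause — contradiction.
So every satisfying assignment has y2 = True.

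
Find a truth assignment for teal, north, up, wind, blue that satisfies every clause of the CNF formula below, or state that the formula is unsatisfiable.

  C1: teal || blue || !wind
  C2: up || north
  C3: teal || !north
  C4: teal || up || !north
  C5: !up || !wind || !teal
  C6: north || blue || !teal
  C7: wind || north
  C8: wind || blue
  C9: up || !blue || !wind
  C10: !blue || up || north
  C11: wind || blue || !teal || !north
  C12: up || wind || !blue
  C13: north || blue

Case up = true:
Case teal = true:
The clause (!wind) is unit, so wind = false.
The clause (north) is unit, so north = true.
The clause (blue) is unit, so blue = true.
Every clause now holds.

teal: true, north: true, up: true, wind: false, blue: true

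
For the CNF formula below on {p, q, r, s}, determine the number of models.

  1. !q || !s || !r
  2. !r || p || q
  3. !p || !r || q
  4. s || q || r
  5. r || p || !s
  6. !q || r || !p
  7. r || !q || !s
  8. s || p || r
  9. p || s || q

There are 2^4 = 16 truth assignments over (p, q, r, s).
Split on s. With s = true, the clauses containing s are satisfied and !s drops from the rest; 1 of the 2^3 = 8 assignments to the other variables satisfy what remains.
With s = false, by the same count on the reduced clause set, 2 assignments work.
Total: 1 + 2 = 3.

3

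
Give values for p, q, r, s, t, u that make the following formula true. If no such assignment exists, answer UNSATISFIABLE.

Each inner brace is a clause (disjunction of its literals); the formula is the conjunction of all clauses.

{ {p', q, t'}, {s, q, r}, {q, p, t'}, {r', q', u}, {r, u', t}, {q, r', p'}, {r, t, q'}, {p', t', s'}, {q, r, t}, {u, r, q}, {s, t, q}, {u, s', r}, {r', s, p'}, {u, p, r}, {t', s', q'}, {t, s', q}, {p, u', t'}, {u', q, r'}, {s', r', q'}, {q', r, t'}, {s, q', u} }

p=0; q=1; r=1; s=0; t=0; u=1

Branch on p: set p = 0.
Branch on q: set q = 1.
Branch on r: set r = 1.
From the singleton clause (u), u = 1.
From the singleton clause (t'), t = 0.
From the singleton clause (s'), s = 0.
All clauses are satisfied.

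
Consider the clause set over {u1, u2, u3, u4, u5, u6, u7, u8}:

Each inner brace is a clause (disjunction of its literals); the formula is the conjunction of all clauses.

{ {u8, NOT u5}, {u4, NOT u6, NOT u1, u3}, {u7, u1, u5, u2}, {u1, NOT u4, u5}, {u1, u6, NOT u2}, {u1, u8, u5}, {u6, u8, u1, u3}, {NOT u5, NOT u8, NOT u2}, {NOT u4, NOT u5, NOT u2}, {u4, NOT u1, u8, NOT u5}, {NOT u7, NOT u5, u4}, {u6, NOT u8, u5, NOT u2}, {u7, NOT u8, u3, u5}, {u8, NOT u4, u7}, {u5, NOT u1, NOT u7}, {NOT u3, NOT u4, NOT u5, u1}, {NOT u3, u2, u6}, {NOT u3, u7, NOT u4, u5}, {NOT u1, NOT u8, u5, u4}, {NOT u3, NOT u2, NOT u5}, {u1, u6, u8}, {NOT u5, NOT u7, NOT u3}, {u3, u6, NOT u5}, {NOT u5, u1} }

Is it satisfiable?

Try u8 = true.
Try u5 = false.
Try u1 = false.
(NOT u4) alone gives u4 = false.
Try u7 = true.
Try u6 = true.
No clause remains; u2, u3 are free.
A satisfying assignment: u1=false,  u2=false,  u3=true,  u4=false,  u5=false,  u6=true,  u7=true,  u8=true.

Yes, satisfiable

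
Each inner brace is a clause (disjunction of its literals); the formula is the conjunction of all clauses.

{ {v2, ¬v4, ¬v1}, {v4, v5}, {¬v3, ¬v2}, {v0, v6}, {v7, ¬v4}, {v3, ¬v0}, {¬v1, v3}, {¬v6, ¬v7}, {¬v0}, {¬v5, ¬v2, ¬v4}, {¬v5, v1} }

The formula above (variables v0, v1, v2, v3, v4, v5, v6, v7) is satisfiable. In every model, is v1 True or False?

True

Suppose v1 = False.
Unit clause (¬v0) forces v0 = False.
Unit clause (v6) forces v6 = True.
Unit clause (¬v7) forces v7 = False.
Unit clause (¬v4) forces v4 = False.
Unit clause (v5) forces v5 = True.
But (¬v5) is also a unit clause — contradiction.
So every satisfying assignment has v1 = True.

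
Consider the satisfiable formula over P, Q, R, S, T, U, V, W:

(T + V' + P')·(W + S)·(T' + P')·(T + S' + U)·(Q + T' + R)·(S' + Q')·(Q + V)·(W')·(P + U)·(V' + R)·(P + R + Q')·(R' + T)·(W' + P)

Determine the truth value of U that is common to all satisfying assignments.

True

Suppose U = 0.
(W') alone gives W = 0.
(S) alone gives S = 1.
(T) alone gives T = 1.
(P') alone gives P = 0.
But (P) is also a unit clause — contradiction.
So every satisfying assignment has U = True.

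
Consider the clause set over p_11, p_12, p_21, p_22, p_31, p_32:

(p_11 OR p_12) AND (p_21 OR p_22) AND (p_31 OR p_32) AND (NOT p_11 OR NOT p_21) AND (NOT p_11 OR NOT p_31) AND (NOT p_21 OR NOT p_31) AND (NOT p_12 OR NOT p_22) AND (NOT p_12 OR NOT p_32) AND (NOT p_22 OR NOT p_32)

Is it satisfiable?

Try p_11 = true.
From the singleton clause (NOT p_21), p_21 = false.
From the singleton clause (p_22), p_22 = true.
From the singleton clause (NOT p_31), p_31 = false.
From the singleton clause (p_32), p_32 = true.
But (NOT p_32) is also a unit clause — contradiction.
Backtrack on p_11: now try p_11 = false.
From the singleton clause (p_12), p_12 = true.
From the singleton clause (NOT p_22), p_22 = false.
From the singleton clause (p_21), p_21 = true.
From the singleton clause (NOT p_31), p_31 = false.
From the singleton clause (p_32), p_32 = true.
But (NOT p_32) is also a unit clause — contradiction.
Both values of p_11 lead to a conflict.
No assignment satisfies every clause.

Unsatisfiable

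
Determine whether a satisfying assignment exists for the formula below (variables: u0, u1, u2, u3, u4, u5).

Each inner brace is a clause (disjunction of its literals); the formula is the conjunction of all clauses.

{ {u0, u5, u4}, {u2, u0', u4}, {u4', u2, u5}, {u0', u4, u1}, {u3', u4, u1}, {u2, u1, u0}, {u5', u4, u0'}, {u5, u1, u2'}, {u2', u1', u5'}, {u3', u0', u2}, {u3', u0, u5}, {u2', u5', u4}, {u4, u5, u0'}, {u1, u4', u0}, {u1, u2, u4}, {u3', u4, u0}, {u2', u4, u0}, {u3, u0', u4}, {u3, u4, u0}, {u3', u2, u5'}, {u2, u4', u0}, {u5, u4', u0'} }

Suppose u0 = 1.
Suppose u2 = 0.
The clause (u4) is unit, so u4 = 1.
The clause (u5) is unit, so u5 = 1.
The clause (u3') is unit, so u3 = 0.
No clause remains; u1 is free.
A satisfying assignment: u0 ↦ 1; u1 ↦ 0; u2 ↦ 0; u3 ↦ 0; u4 ↦ 1; u5 ↦ 1.

Yes, satisfiable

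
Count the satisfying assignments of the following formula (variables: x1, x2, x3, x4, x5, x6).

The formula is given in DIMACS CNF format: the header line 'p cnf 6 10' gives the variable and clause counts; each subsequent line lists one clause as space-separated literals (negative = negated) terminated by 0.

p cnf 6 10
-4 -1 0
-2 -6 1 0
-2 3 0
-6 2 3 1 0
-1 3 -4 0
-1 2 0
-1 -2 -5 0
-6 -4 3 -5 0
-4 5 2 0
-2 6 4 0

There are 2^6 = 64 truth assignments over (x1, x2, x3, x4, x5, x6).
Split on x5. With x5 = True, the clauses containing x5 are satisfied and ¬x5 drops from the rest; 7 of the 2^5 = 32 assignments to the other variables satisfy what remains.
With x5 = False, by the same count on the reduced clause set, 5 assignments work.
Total: 7 + 5 = 12.

12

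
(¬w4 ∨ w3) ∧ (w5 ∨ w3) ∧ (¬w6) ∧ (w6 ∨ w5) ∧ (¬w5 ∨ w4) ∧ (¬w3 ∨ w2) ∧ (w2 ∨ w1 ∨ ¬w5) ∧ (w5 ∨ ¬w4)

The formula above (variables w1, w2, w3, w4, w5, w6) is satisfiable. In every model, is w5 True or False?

True

Suppose w5 = False.
The clause (w3) is unit, so w3 = True.
The clause (¬w6) is unit, so w6 = False.
But (w6) is also a unit clause — contradiction.
So every satisfying assignment has w5 = True.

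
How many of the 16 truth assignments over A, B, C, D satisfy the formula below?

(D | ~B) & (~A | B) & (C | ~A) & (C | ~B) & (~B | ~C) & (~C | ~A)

There are 2^4 = 16 truth assignments over (A, B, C, D).
Check each against the 6 clauses (columns in the order A, B, C, D):
  F F F F  ✓ satisfies all
  F F F T  ✓ satisfies all
  F F T F  ✓ satisfies all
  F F T T  ✓ satisfies all
  F T F F  ✗ fails (D | ~B)
  F T F T  ✗ fails (C | ~B)
  F T T F  ✗ fails (D | ~B)
  F T T T  ✗ fails (~B | ~C)
  T F F F  ✗ fails (~A | B)
  T F F T  ✗ fails (~A | B)
  T F T F  ✗ fails (~A | B)
  T F T T  ✗ fails (~A | B)
  T T F F  ✗ fails (D | ~B)
  T T F T  ✗ fails (C | ~A)
  T T T F  ✗ fails (D | ~B)
  T T T T  ✗ fails (~B | ~C)
4 of the 16 rows are models.

4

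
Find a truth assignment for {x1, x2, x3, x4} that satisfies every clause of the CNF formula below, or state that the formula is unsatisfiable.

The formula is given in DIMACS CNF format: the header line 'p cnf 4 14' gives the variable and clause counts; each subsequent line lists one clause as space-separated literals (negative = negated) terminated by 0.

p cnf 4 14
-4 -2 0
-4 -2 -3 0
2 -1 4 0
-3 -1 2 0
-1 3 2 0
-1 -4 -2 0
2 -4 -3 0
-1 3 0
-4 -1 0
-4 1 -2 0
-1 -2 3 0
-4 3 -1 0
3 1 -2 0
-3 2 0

x1: True, x2: True, x3: True, x4: False

Branch on x4: set x4 = False.
Branch on x2: set x2 = True.
Branch on x1: set x1 = True.
(x3) alone gives x3 = True.
Every clause now holds.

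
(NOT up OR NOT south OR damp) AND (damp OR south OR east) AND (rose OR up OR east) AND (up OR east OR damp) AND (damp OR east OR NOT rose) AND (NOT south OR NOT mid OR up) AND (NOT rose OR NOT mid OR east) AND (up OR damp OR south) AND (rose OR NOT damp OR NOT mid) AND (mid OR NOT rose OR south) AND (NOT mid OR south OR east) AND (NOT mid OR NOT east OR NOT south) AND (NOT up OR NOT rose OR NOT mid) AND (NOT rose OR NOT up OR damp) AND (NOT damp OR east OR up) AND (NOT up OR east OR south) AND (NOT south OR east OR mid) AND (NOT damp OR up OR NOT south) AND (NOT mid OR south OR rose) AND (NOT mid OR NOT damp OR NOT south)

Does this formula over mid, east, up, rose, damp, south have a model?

Branch on up: set up = false.
Branch on rose: set rose = true.
Branch on east: set east = true.
Branch on south: set south = false.
(damp) alone gives damp = true.
(mid) alone gives mid = true.
This assignment satisfies each clause.
A satisfying assignment: mid: true,  east: true,  up: false,  rose: true,  damp: true,  south: false.

Yes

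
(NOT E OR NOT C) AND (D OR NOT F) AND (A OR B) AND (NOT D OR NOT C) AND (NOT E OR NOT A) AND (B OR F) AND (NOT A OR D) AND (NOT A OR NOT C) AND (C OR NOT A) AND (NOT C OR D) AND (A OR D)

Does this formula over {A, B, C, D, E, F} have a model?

Case E = false:
Case D = true:
Unit clause (NOT C) forces C = false.
Unit clause (NOT A) forces A = false.
Unit clause (B) forces B = true.
No clause remains; F is free.
A satisfying assignment: A ↦ false, B ↦ true, C ↦ false, D ↦ true, E ↦ false, F ↦ true.

Yes, satisfiable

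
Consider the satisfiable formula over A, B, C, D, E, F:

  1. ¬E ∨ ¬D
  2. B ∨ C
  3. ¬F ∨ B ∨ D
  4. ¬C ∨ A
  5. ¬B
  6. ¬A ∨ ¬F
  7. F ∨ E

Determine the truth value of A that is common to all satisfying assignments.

True

Suppose A = False.
The clause (¬C) is unit, so C = False.
The clause (B) is unit, so B = True.
But (¬B) is also a unit clause — contradiction.
So every satisfying assignment has A = True.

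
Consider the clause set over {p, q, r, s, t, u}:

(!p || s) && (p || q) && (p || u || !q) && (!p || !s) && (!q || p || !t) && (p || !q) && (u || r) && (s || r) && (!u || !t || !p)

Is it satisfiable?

No

Try p = false.
The clause (q) is unit, so q = true.
That conflicts with the unit clause (!q).
That branch fails; take p = true instead.
The clause (s) is unit, so s = true.
That conflicts with the unit clause (!s).
Neither p = true nor p = false works.
No assignment satisfies every clause.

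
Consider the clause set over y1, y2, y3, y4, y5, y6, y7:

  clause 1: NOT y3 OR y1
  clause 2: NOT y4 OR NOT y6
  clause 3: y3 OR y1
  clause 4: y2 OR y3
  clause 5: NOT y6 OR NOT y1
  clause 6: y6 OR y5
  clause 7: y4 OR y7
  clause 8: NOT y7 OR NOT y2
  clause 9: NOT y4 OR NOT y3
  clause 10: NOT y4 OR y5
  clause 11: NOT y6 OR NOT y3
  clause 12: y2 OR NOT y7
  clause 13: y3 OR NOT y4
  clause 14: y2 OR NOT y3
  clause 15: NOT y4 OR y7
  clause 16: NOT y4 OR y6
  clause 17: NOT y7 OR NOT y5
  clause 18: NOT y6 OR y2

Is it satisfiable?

No

Case y3 = false:
From the singleton clause (y1), y1 = true.
From the singleton clause (y2), y2 = true.
From the singleton clause (NOT y6), y6 = false.
From the singleton clause (y5), y5 = true.
From the singleton clause (NOT y7), y7 = false.
From the singleton clause (y4), y4 = true.
But (NOT y4) is also a unit clause — contradiction.
Backtrack on y3: now try y3 = true.
From the singleton clause (y1), y1 = true.
From the singleton clause (NOT y6), y6 = false.
From the singleton clause (y5), y5 = true.
From the singleton clause (NOT y4), y4 = false.
From the singleton clause (y7), y7 = true.
But (NOT y7) is also a unit clause — contradiction.
Both values of y3 lead to a conflict.
No assignment satisfies every clause.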